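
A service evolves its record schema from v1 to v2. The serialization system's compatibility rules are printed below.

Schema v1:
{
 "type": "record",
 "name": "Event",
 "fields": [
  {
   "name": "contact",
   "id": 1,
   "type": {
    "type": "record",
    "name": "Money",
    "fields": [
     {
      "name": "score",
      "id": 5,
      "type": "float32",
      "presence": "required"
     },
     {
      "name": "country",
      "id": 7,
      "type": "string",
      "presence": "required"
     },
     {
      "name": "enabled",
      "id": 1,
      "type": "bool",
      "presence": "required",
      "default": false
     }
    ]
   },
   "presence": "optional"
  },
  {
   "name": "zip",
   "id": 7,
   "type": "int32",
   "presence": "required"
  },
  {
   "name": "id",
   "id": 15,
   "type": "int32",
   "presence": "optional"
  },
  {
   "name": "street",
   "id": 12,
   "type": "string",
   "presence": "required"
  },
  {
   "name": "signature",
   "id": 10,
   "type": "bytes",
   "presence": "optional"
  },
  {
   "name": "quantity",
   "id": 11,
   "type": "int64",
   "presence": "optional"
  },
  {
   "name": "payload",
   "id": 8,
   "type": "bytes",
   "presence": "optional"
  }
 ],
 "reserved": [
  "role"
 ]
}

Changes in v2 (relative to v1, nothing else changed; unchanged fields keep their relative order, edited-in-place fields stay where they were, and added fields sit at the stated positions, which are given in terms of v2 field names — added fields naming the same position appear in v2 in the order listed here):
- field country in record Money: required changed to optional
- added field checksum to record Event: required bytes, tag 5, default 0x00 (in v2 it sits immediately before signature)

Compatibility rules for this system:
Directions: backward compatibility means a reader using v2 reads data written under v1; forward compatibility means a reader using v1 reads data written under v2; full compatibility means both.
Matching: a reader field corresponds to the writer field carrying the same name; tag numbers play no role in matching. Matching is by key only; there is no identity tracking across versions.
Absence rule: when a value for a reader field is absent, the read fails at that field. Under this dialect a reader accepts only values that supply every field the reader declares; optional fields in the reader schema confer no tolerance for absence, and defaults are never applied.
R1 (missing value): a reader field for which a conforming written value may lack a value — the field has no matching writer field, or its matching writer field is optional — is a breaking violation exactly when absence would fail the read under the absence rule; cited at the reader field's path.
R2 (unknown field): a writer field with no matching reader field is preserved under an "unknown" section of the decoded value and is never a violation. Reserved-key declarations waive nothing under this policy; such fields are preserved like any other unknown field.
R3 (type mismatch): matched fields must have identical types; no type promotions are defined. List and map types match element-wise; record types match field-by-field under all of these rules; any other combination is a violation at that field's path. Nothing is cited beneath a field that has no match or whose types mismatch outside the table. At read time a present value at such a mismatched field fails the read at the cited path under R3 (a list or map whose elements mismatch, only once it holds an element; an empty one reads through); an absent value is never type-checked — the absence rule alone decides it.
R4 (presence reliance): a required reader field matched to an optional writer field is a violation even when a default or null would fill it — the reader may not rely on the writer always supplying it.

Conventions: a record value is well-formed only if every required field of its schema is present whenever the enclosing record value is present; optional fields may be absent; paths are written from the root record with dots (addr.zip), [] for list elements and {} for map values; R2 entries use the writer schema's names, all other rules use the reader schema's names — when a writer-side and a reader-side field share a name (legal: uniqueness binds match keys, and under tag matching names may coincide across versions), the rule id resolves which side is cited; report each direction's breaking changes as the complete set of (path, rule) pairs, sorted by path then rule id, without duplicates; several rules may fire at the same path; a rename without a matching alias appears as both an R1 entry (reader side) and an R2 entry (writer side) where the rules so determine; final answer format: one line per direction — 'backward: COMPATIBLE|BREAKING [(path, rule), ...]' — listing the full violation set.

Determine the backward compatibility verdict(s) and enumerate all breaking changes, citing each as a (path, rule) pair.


each type pair in Event: writer, then reader
checking backward for Event: reader v2 against writer v1:
  contact: paired with writer contact (Money -> Money; writer optional)
  zip: paired with writer zip (int32 -> int32; writer required)
  id: paired with writer id (int32 -> int32; writer optional)
  street: paired with writer street (string -> string; writer required)
  no writer field matches reader checksum
  signature: paired with writer signature (bytes -> bytes; writer optional)
  quantity: paired with writer quantity (int64 -> int64; writer optional)
  payload: paired with writer payload (bytes -> bytes; writer optional)
  contact.score: paired with writer contact.score (float32 -> float32; writer required)
  contact.country: paired with writer contact.country (string -> string; writer required)
  contact.enabled: paired with writer contact.enabled (bool -> bool; writer required)
  violation R1 at checksum
  violation R1 at contact
  violation R1 at id
  violation R1 at payload
  violation R1 at quantity
  violation R1 at signature
  backward on Event therefore BREAKING (6)
checking off the Event differences that do not matter here:
  field country in record Money: required changed to optional -> its effect on Event is confined to the forward direction, not asked

backward: BREAKING [(checksum, R1), (contact, R1), (id, R1), (payload, R1), (quantity, R1), (signature, R1)]


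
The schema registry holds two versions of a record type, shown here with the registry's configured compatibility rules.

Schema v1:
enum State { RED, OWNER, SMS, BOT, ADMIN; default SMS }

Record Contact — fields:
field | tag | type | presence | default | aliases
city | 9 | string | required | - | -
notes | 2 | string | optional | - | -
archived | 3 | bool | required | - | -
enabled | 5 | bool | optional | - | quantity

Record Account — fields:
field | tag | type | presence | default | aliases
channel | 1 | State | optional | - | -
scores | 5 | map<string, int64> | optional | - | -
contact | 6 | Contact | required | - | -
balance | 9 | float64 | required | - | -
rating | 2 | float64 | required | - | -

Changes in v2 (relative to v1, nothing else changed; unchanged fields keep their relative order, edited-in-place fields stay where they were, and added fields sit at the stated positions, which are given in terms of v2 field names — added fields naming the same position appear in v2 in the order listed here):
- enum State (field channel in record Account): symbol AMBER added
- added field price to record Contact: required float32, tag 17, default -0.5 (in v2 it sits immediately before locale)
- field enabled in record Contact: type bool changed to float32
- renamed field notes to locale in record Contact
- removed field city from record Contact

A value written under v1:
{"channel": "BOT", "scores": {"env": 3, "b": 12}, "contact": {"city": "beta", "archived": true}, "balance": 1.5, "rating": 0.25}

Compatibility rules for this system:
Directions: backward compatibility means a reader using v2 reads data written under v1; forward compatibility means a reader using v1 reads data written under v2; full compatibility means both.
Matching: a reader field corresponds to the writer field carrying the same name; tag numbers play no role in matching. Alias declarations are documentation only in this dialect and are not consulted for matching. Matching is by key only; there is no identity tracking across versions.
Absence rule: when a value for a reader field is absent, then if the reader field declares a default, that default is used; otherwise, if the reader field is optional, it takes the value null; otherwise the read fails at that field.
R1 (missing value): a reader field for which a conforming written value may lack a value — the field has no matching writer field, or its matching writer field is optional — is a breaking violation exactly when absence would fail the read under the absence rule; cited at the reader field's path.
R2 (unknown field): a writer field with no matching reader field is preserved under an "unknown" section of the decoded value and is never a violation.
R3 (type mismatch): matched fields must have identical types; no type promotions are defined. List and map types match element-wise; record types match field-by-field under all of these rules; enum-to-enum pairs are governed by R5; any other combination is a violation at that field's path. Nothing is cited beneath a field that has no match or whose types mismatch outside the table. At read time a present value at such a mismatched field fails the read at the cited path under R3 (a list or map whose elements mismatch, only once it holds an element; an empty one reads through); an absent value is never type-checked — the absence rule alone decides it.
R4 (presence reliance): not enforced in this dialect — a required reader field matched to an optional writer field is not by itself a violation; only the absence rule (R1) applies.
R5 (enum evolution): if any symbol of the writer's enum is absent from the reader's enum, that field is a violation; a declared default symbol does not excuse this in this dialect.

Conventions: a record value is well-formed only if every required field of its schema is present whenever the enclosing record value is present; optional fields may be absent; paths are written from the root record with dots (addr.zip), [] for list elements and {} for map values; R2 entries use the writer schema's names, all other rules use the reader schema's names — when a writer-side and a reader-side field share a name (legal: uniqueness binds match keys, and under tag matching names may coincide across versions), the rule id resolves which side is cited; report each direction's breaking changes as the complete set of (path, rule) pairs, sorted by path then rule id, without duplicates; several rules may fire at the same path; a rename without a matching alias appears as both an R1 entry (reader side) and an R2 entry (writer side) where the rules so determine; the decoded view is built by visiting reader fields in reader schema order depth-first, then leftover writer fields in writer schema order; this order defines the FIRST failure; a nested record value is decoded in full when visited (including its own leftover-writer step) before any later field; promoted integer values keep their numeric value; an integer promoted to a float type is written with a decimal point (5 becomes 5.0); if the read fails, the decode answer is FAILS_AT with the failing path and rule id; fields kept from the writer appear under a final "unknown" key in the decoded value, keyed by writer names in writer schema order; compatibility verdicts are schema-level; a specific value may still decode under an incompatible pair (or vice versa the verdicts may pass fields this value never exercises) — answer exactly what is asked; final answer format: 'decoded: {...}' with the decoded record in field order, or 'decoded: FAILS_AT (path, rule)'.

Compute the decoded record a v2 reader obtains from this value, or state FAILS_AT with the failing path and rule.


decoded: {"channel": "BOT", "scores": {"env": 3, "b": 12}, "contact": {"price": -0.5, "locale": null, "archived": true, "enabled": null, "unknown": {"city": "beta"}}, "balance": 1.5, "rating": 0.25}

in Account below, arrows point writer -> reader
decoding the Account value with the v2 reader:
  channel := "BOT"
  scores := {"env": 3, "b": 12}
  contact.price := -0.5 (absent -> default)
  contact.locale := null (absent, optional -> null)
  contact.archived := true
  contact.enabled := null (absent, optional -> null)
  writer contact.city: kept under "unknown"
  balance := 1.5
  rating := 0.25
  => decoded: {"channel": "BOT", "scores": {"env": 3, "b": 12}, "contact": {"price": -0.5, "locale": null, "archived": true, "enabled": null, "unknown": {"city": "beta"}}, "balance": 1.5, "rating": 0.25}
ruling out the remaining Account differences:
  enum State (field channel in record Account): symbol AMBER added -> changes Account's schema-level verdicts only — the decode of this value is the same
  field enabled in record Contact: type bool changed to float32 -> changes Account's schema-level verdicts only — the decode of this value is the same


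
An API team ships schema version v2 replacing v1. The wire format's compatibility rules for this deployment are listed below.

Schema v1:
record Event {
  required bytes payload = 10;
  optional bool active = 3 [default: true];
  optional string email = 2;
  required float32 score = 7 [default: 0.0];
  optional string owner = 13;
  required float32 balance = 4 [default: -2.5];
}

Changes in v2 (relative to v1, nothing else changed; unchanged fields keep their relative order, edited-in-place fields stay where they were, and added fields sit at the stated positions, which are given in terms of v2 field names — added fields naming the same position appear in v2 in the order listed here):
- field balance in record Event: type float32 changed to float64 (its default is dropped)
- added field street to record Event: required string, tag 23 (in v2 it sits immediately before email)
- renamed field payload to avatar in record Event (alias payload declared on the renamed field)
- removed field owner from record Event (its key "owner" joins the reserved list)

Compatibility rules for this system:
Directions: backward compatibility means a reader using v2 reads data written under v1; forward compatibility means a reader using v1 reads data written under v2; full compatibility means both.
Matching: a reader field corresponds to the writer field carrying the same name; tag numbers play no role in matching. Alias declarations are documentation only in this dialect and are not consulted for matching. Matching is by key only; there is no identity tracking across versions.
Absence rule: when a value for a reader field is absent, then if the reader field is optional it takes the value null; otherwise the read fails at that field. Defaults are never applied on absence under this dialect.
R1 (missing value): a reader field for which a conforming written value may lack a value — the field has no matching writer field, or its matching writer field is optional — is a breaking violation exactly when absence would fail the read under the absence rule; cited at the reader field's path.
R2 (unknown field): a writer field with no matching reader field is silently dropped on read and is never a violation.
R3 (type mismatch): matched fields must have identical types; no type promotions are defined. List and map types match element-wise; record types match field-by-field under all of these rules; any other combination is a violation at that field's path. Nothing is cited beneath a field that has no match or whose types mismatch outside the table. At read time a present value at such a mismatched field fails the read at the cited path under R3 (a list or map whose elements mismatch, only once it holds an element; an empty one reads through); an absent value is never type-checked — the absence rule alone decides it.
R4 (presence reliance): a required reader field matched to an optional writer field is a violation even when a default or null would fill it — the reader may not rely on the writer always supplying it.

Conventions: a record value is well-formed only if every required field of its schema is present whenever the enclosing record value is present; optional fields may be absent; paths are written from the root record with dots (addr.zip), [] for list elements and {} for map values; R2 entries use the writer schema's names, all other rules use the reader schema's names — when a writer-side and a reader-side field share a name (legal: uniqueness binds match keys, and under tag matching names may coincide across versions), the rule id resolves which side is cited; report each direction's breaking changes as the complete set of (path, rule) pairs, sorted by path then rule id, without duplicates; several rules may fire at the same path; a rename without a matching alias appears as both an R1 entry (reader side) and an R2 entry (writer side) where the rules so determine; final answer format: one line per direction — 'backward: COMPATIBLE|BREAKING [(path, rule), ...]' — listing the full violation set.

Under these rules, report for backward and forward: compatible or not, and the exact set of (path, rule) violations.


backward: BREAKING [(avatar, R1), (balance, R3), (street, R1)]; forward: BREAKING [(balance, R3), (payload, R1)]

each type pair in Event: writer, then reader
backward for Event (reader v2, writer v1):
  no writer field matches reader avatar
  bool -> bool, writer optional: active aligns to active
  no writer field matches reader street
  string -> string, writer optional: email aligns to email
  float32 -> float32, writer required: score aligns to score
  float32 -> float64, writer required: balance aligns to balance
  payload (writer side), unknown to reader
  owner (writer side), unknown to reader
  violation R1 at avatar
  violation R3 at balance
  violation R1 at street
  backward on Event therefore BREAKING (3)
forward for Event (reader v1, writer v2):
  no writer field matches reader payload
  bool -> bool, writer optional: active aligns to active
  string -> string, writer optional: email aligns to email
  float32 -> float32, writer required: score aligns to score
  no writer field matches reader owner
  float64 -> float32, writer required: balance aligns to balance
  avatar (writer side), unknown to reader
  street (writer side), unknown to reader
  violation R3 at balance
  violation R1 at payload
  forward on Event therefore BREAKING (2)


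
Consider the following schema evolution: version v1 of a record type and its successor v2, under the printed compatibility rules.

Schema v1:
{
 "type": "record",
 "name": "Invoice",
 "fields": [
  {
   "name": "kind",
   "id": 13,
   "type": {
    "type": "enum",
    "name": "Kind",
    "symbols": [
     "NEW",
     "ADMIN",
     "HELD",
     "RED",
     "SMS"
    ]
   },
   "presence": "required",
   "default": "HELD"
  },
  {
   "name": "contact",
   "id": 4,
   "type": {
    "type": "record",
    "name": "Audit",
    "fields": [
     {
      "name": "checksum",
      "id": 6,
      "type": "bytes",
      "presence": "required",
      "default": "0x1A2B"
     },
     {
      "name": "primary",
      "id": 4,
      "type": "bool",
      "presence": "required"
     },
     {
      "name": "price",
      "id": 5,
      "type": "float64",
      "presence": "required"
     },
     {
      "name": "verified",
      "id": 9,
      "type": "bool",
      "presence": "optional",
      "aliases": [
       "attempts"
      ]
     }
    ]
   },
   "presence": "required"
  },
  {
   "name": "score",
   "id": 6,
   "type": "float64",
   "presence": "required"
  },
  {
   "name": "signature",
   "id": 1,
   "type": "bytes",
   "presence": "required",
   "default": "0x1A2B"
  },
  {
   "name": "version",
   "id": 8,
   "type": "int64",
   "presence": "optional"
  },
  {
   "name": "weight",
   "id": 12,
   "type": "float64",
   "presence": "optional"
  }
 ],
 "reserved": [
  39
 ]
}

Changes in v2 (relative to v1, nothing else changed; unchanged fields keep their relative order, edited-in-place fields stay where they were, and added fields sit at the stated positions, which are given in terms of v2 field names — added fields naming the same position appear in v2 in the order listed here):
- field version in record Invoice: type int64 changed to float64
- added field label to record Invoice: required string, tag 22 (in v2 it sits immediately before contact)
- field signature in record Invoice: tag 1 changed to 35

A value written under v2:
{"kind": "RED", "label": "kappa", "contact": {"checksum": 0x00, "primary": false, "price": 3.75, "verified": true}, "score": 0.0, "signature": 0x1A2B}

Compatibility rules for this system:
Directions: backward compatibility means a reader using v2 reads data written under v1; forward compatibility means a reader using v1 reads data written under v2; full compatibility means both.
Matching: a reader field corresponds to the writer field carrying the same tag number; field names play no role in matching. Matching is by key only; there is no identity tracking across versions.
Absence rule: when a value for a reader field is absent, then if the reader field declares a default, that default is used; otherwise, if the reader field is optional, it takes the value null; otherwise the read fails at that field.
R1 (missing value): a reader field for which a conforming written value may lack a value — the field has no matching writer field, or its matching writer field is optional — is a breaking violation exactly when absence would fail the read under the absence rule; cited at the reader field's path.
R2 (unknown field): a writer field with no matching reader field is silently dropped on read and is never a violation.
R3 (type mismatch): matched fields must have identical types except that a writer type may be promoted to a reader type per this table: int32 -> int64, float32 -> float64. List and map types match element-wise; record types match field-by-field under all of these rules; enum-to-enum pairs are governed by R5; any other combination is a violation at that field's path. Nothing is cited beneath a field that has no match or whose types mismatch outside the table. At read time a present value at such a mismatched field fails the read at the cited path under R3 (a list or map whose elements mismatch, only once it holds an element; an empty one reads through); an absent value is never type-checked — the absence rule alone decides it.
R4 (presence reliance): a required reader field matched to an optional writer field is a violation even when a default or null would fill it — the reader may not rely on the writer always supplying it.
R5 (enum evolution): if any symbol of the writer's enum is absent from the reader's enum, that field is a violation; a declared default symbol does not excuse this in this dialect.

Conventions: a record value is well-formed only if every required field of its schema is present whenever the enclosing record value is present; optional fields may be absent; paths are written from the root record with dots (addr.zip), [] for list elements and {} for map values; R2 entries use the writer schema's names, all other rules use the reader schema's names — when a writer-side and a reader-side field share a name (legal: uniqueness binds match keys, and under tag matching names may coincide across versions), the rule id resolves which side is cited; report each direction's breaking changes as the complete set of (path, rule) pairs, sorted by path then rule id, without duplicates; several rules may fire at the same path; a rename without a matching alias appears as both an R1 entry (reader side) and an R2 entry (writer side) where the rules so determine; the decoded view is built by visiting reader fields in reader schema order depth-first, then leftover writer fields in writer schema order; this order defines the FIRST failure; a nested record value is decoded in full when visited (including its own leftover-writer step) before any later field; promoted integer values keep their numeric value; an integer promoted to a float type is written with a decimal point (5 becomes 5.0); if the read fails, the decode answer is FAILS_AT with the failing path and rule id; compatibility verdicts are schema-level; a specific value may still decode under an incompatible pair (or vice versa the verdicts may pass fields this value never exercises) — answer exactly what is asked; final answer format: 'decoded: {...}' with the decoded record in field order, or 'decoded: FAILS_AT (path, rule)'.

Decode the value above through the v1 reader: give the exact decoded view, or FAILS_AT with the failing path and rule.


decoded: {"kind": "RED", "contact": {"checksum": 0x00, "primary": false, "price": 3.75, "verified": true}, "score": 0.0, "signature": 0x1A2B, "version": null, "weight": null}

each type pair in Invoice: writer, then reader
migrating the Invoice value to v1:
  kind := "RED"
  contact.checksum := 0x00
  contact.primary := false
  contact.price := 3.75
  contact.verified := true
  score := 0.0
  signature := 0x1A2B (missing; default applied)
  version := null (missing; optional => null)
  weight := null (missing; optional => null)
  writer label: no reader field; dropped
  writer signature: no reader field; dropped
  => decoded: {"kind": "RED", "contact": {"checksum": 0x00, "primary": false, "price": 3.75, "verified": true}, "score": 0.0, "signature": 0x1A2B, "version": null, "weight": null}
ruling out the remaining Invoice differences:
  field version in record Invoice: type int64 changed to float64 -> affects the rule determinations only; this particular Invoice value decodes identically
  added field label to record Invoice: required string, tag 22 (in v2 it sits immediately before contact) -> affects the rule determinations only; this particular Invoice value decodes identically
  field signature in record Invoice: tag 1 changed to 35 -> fires no rule on Invoice under this dialect and leaves the result unchanged


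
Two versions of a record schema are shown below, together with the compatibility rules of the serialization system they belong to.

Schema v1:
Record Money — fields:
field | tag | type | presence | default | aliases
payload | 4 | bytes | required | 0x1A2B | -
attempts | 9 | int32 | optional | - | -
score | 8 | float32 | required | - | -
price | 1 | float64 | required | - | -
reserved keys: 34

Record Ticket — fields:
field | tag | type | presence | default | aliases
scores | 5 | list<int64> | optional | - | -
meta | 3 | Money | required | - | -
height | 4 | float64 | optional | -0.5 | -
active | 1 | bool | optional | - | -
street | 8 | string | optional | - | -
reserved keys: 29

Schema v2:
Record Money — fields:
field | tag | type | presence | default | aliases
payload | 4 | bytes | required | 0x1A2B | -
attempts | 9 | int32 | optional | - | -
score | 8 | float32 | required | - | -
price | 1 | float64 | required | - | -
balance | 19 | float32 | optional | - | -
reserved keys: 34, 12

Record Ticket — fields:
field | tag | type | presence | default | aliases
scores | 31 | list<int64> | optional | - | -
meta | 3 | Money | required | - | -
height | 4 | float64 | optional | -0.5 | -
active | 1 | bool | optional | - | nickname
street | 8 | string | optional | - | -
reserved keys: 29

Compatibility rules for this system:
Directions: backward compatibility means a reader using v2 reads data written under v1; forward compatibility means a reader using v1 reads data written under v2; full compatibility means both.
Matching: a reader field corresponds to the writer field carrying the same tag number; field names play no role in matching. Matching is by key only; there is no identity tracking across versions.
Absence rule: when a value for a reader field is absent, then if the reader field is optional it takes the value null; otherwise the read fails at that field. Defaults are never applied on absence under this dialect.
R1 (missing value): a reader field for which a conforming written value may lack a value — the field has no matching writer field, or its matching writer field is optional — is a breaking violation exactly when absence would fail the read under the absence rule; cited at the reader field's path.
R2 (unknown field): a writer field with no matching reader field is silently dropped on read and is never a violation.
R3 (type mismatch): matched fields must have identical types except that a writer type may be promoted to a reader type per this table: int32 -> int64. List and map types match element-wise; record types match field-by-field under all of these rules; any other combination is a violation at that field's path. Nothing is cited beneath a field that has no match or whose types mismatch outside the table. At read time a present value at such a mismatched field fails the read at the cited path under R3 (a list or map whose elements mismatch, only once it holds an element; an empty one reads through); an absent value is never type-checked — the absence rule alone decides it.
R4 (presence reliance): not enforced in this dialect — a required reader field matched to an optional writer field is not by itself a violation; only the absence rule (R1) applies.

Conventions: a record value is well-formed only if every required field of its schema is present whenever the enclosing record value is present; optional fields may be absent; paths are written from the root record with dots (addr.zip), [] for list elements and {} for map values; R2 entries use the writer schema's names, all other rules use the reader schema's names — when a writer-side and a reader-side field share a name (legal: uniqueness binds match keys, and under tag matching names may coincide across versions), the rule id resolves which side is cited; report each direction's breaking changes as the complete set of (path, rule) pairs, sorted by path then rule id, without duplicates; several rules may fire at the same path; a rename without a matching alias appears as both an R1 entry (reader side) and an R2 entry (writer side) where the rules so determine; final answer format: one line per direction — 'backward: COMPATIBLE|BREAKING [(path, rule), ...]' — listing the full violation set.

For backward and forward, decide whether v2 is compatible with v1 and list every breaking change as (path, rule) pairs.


backward: COMPATIBLE []; forward: COMPATIBLE []

arrows below run writer -> reader for Ticket
checking backward for Ticket: reader v2 against writer v1:
  scores has no writer counterpart
  meta: paired with writer meta (Money -> Money; writer required)
  height: paired with writer height (float64 -> float64; writer optional)
  active: paired with writer active (bool -> bool; writer optional)
  street: paired with writer street (string -> string; writer optional)
  writer scores: unknown to reader
  meta.payload: paired with writer meta.payload (bytes -> bytes; writer required)
  meta.attempts: paired with writer meta.attempts (int32 -> int32; writer optional)
  meta.score: paired with writer meta.score (float32 -> float32; writer required)
  meta.price: paired with writer meta.price (float64 -> float64; writer required)
  meta.balance has no writer counterpart
  nothing fires on Ticket: backward is COMPATIBLE
checking forward for Ticket: reader v1 against writer v2:
  scores has no writer counterpart
  meta: paired with writer meta (Money -> Money; writer required)
  height: paired with writer height (float64 -> float64; writer optional)
  active: paired with writer active (bool -> bool; writer optional)
  street: paired with writer street (string -> string; writer optional)
  writer scores: unknown to reader
  meta.payload: paired with writer meta.payload (bytes -> bytes; writer required)
  meta.attempts: paired with writer meta.attempts (int32 -> int32; writer optional)
  meta.score: paired with writer meta.score (float32 -> float32; writer required)
  meta.price: paired with writer meta.price (float64 -> float64; writer required)
  writer meta.balance: unknown to reader
  nothing fires on Ticket: forward is COMPATIBLE


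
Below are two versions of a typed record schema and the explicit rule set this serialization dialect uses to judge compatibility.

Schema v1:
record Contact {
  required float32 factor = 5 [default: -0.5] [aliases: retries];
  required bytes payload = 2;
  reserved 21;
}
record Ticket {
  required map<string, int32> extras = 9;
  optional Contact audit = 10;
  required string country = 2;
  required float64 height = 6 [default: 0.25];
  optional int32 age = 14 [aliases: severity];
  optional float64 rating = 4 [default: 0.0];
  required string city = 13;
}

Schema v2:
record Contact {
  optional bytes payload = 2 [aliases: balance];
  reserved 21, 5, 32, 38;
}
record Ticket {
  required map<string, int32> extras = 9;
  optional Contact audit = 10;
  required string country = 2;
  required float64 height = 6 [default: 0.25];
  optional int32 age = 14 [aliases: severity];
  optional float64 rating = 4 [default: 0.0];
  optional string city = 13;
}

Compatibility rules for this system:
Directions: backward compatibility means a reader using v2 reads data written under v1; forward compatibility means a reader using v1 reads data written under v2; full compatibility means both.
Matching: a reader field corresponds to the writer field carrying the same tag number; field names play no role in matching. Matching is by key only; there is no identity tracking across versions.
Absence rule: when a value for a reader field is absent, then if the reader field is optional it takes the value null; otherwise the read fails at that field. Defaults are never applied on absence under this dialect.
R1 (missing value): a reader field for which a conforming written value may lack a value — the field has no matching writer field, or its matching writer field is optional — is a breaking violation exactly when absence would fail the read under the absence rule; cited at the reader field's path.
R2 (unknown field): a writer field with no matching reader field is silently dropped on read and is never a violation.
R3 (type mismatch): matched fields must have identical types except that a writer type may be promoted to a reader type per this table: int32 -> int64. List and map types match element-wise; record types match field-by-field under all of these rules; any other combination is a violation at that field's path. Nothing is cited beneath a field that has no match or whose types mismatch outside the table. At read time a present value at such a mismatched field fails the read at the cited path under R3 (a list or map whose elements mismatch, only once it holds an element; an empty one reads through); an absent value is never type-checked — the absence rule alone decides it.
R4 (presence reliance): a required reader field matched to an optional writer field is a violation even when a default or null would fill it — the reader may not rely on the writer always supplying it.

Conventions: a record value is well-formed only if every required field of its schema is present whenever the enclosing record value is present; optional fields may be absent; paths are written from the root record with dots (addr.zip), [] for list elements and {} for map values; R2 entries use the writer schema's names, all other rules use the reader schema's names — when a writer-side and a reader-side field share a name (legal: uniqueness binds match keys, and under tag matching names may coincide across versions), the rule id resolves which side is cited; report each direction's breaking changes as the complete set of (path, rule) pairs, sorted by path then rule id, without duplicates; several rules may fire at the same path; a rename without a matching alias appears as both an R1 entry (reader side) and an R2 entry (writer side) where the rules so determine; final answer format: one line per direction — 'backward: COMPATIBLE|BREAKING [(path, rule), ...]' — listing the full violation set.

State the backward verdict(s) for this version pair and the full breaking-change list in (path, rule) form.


in Ticket below, arrows point writer -> reader
backward analysis of Ticket with v2 as reader and v1 as writer:
  extras <- extras (map<string, int32> -> map<string, int32>, writer required)
  audit <- audit (Contact -> Contact, writer optional)
  country <- country (string -> string, writer required)
  height <- height (float64 -> float64, writer required)
  age <- age (int32 -> int32, writer optional)
  rating <- rating (float64 -> float64, writer optional)
  city <- city (string -> string, writer required)
  audit.payload <- audit.payload (bytes -> bytes, writer required)
  audit.factor (writer side), unknown to reader
  => no violations; backward on Ticket: COMPATIBLE
checking off the Ticket differences that do not matter here:
  field payload in record Contact: required changed to optional -> its effect on Ticket is confined to the forward direction, not asked
  field city in record Ticket: required changed to optional -> its effect on Ticket is confined to the forward direction, not asked
  removed field factor from record Contact (its key 5 joins the reserved list) -> its effect on Ticket is confined to the forward direction, not asked

backward: COMPATIBLE []


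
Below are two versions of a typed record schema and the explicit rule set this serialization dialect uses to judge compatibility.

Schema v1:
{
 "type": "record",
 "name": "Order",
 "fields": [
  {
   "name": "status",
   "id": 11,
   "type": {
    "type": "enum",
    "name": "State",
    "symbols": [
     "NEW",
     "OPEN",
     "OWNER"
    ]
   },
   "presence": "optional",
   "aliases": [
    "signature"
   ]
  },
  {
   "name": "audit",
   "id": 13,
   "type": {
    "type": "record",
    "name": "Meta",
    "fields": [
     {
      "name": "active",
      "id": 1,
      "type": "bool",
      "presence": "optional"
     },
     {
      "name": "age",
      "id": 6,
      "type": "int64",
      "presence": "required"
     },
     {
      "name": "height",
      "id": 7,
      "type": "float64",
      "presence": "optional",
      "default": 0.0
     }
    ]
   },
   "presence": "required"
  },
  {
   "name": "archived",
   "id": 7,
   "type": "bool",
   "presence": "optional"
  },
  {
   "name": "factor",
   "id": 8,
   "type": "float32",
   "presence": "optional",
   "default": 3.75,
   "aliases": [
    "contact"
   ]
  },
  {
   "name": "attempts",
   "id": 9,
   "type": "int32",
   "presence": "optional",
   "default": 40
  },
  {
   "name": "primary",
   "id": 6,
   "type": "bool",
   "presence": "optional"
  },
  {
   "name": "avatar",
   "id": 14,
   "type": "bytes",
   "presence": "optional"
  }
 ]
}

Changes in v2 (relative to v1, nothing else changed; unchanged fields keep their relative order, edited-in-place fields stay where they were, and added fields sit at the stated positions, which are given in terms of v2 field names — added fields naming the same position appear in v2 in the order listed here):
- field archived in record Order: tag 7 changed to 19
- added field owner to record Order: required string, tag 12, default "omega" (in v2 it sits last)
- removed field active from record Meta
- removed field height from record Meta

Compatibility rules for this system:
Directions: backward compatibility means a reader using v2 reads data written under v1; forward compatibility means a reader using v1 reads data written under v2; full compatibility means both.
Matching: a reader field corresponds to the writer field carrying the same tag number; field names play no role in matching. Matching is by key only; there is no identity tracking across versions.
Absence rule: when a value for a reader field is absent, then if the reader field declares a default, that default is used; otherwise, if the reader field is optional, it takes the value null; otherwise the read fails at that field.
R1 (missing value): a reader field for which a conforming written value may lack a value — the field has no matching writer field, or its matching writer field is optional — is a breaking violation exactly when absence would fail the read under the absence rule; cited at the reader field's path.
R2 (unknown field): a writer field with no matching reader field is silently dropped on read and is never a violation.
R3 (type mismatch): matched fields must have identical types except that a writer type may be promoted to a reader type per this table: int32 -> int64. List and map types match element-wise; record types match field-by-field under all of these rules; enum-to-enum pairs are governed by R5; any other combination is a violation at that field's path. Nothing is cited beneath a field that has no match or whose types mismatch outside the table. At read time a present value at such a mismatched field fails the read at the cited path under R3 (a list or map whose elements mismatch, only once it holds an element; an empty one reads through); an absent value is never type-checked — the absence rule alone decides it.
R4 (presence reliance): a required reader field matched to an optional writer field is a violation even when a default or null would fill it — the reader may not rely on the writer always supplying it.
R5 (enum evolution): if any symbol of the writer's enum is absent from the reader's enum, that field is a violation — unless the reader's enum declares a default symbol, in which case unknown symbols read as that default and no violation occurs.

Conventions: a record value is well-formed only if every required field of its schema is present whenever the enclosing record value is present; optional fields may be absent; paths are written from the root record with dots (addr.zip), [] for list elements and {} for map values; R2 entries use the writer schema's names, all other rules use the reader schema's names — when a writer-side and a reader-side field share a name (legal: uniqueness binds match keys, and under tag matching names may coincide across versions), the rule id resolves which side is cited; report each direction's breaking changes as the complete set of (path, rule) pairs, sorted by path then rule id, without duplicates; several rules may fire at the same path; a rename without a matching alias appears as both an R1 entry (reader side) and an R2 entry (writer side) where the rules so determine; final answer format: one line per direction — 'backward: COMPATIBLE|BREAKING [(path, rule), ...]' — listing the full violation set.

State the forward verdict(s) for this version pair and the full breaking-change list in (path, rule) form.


forward: COMPATIBLE []

arrows below run writer -> reader for Order
forward on Order — v1 reading data written by v2:
  status: State -> State, writer optional; from status
  audit: Meta -> Meta, writer required; from audit
  archived: no writer match
  factor: float32 -> float32, writer optional; from factor
  attempts: int32 -> int32, writer optional; from attempts
  primary: bool -> bool, writer optional; from primary
  avatar: bytes -> bytes, writer optional; from avatar
  writer archived: unknown to reader
  writer owner: unknown to reader
  audit.active: no writer match
  audit.age: int64 -> int64, writer required; from audit.age
  audit.height: no writer match
  => no violations; forward on Order: COMPATIBLE
remaining Order differences; none change what is asked:
  field archived in record Order: tag 7 changed to 19 -> no rule fires on it in Order's dialect; the asked verdict holds
  added field owner to record Order: required string, tag 12, default "omega" (in v2 it sits last) -> no rule fires on it in Order's dialect; the asked verdict holds
  removed field active from record Meta -> no rule fires on it in Order's dialect; the asked verdict holds
  removed field height from record Meta -> no rule fires on it in Order's dialect; the asked verdict holds
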